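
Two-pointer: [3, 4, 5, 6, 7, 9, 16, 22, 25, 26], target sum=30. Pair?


Two pointers: lo=0, hi=9
Found pair: (4, 26) summing to 30


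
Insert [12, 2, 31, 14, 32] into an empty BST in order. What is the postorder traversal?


Root = 12; build tree by BST insertion.
Postorder traversal: [2, 14, 32, 31, 12]


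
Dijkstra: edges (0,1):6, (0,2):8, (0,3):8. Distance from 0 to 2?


Dijkstra from 0:
Distances: {0: 0, 1: 6, 2: 8, 3: 8}
Shortest distance to 2 = 8, path = [0, 2]


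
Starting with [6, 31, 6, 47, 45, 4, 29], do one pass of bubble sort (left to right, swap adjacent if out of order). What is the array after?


After one pass: [6, 6, 31, 45, 4, 29, 47]


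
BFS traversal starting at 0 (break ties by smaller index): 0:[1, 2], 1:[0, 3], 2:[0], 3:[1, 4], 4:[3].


BFS queue: start with [0]
Visit order: [0, 1, 2, 3, 4]


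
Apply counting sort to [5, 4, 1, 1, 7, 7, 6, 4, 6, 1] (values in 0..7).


Count array: [0, 3, 0, 0, 2, 1, 2, 2]
Reconstruct: [1, 1, 1, 4, 4, 5, 6, 6, 7, 7]


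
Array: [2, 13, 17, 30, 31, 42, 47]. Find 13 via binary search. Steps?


Search for 13:
[0,6] mid=3 arr[3]=30
[0,2] mid=1 arr[1]=13
Total: 2 comparisons


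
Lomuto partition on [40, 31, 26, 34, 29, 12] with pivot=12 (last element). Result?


Elements <= 12 go left of pivot.
Result: [12, 31, 26, 34, 29, 40], pivot at index 0


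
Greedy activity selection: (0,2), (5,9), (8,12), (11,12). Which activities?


Greedy: pick earliest-ending, then skip overlaps.
Selected (3 activities): [(0, 2), (5, 9), (11, 12)]


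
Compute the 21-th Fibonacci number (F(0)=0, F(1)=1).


F(n)=F(n-1)+F(n-2)
...F(19)=4181, F(20)=6765, F(21)=10946


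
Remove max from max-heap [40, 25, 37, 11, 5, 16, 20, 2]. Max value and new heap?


Max = 40
Replace root with last, heapify down
Resulting heap: [37, 25, 20, 11, 5, 16, 2]


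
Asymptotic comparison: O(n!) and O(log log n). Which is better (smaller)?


double-logarithmic grows slower than factorial
O(log log n) is asymptotically smaller; O(n!) grows faster


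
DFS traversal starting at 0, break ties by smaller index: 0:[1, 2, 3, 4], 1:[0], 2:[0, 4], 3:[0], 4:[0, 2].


DFS stack-based: start with [0]
Visit order: [0, 1, 2, 4, 3]


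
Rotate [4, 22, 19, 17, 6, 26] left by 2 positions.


Left rotate by 2: [19, 17, 6, 26, 4, 22]


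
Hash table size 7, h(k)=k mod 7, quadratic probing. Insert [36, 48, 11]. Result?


Insertions: 36->slot 1; 48->slot 6; 11->slot 4
Table: [None, 36, None, None, 11, None, 48]


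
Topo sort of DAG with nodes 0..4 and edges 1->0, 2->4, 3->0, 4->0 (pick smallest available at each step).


Kahn's algorithm, process smallest node first
Order: [1, 2, 3, 4, 0]


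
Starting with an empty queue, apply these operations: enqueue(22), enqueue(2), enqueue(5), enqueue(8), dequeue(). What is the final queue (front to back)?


enqueue(22) -> [22]
enqueue(2) -> [22, 2]
enqueue(5) -> [22, 2, 5]
enqueue(8) -> [22, 2, 5, 8]
dequeue() returns 22 -> [2, 5, 8]
Final queue (front to back): [2, 5, 8]


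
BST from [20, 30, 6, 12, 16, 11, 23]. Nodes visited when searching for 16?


BST root = 20
Search for 16: compare at each node
Path: [20, 6, 12, 16]


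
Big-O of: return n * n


Analysis: constant-time operation, no loop
Complexity: O(1)


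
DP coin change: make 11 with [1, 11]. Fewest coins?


dp[0]=0; dp[i]=1+min(dp[i-c] for c in coins)
...dp[6]=6, dp[7]=7, dp[8]=8, dp[9]=9, dp[10]=10, dp[11]=1
Minimum coins for 11 = 1


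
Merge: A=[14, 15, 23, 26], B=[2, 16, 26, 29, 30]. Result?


Compare heads, take smaller each step.
Merged: [2, 14, 15, 16, 23, 26, 26, 29, 30]


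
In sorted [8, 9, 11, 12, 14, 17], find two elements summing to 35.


Two pointers: lo=0, hi=5
No pair sums to 35


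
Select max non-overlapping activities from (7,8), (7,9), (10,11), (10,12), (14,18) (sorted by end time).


Greedy: pick earliest-ending, then skip overlaps.
Selected (3 activities): [(7, 8), (10, 11), (14, 18)]


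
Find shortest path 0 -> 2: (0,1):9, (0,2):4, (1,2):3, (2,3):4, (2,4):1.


Dijkstra from 0:
Distances: {0: 0, 1: 7, 2: 4, 3: 8, 4: 5}
Shortest distance to 2 = 4, path = [0, 2]


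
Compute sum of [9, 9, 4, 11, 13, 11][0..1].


Prefix sums: [0, 9, 18, 22, 33, 46, 57]
Sum[0..1] = prefix[2] - prefix[0] = 18 - 0 = 18


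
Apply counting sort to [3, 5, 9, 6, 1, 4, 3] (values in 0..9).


Count array: [0, 1, 0, 2, 1, 1, 1, 0, 0, 1]
Reconstruct: [1, 3, 3, 4, 5, 6, 9]


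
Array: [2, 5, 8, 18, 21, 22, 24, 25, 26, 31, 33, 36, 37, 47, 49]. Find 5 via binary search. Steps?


Search for 5:
[0,14] mid=7 arr[7]=25
[0,6] mid=3 arr[3]=18
[0,2] mid=1 arr[1]=5
Total: 3 comparisons


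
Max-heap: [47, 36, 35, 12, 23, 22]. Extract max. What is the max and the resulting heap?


Max = 47
Replace root with last, heapify down
Resulting heap: [36, 23, 35, 12, 22]


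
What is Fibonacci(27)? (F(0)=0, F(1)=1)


F(n)=F(n-1)+F(n-2)
...F(25)=75025, F(26)=121393, F(27)=196418


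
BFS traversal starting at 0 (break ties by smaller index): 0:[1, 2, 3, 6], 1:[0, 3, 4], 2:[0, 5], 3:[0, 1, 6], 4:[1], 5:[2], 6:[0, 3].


BFS queue: start with [0]
Visit order: [0, 1, 2, 3, 6, 4, 5]


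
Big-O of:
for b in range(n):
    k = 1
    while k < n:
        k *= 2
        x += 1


Per nesting level: O(n) * O(log n) = O(n log n)
Complexity: O(n log n)


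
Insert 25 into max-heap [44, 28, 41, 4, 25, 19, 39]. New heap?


Append 25: [44, 28, 41, 4, 25, 19, 39, 25]
Bubble up: swap idx 7(25) with idx 3(4)
Result: [44, 28, 41, 25, 25, 19, 39, 4]


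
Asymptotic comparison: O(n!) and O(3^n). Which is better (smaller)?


exponential (base 3) grows slower than factorial
O(3^n) is asymptotically smaller; O(n!) grows faster


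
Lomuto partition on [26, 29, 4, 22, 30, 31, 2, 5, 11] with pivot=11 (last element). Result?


Elements <= 11 go left of pivot.
Result: [4, 2, 5, 11, 30, 31, 29, 26, 22], pivot at index 3


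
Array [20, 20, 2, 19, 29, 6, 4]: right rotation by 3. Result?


Right rotate by 3: [29, 6, 4, 20, 20, 2, 19]


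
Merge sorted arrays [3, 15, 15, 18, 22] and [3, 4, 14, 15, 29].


Compare heads, take smaller each step.
Merged: [3, 3, 4, 14, 15, 15, 15, 18, 22, 29]


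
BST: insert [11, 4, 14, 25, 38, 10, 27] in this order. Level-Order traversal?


Root = 11; build tree by BST insertion.
Level-Order traversal: [11, 4, 14, 10, 25, 38, 27]


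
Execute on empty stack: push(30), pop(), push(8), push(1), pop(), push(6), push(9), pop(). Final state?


push(30) -> [30]
pop() returns 30 -> []
push(8) -> [8]
push(1) -> [8, 1]
pop() returns 1 -> [8]
push(6) -> [8, 6]
push(9) -> [8, 6, 9]
pop() returns 9 -> [8, 6]
Final stack (bottom to top): [8, 6]


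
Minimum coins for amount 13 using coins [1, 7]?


dp[0]=0; dp[i]=1+min(dp[i-c] for c in coins)
...dp[8]=2, dp[9]=3, dp[10]=4, dp[11]=5, dp[12]=6, dp[13]=7
Minimum coins for 13 = 7


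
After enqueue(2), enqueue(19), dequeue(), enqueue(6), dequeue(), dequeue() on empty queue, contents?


enqueue(2) -> [2]
enqueue(19) -> [2, 19]
dequeue() returns 2 -> [19]
enqueue(6) -> [19, 6]
dequeue() returns 19 -> [6]
dequeue() returns 6 -> []
Final queue (front to back): []


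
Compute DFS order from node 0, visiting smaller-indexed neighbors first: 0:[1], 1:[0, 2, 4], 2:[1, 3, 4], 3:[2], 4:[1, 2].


DFS stack-based: start with [0]
Visit order: [0, 1, 2, 3, 4]


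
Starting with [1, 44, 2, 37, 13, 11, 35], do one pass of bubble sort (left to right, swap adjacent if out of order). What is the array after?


After one pass: [1, 2, 37, 13, 11, 35, 44]


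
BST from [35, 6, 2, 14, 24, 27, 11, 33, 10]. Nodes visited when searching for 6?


BST root = 35
Search for 6: compare at each node
Path: [35, 6]


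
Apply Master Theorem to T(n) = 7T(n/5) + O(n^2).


a=7, b=5, c=2. log_5(7)=1.209 < c=2. Case 3: O(n^c) = O(n^2)
Complexity: O(n^2)


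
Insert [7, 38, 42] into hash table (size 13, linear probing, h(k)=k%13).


Insertions: 7->slot 7; 38->slot 12; 42->slot 3
Table: [None, None, None, 42, None, None, None, 7, None, None, None, None, 38]


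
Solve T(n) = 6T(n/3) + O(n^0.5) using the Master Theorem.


a=6, b=3, c=0.5. log_3(6)=1.631 > c=0.5. Case 1: O(n^log_b(a)) = O(n^1.631)
Complexity: O(n^1.631)


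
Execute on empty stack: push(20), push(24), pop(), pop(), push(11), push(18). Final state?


push(20) -> [20]
push(24) -> [20, 24]
pop() returns 24 -> [20]
pop() returns 20 -> []
push(11) -> [11]
push(18) -> [11, 18]
Final stack (bottom to top): [11, 18]


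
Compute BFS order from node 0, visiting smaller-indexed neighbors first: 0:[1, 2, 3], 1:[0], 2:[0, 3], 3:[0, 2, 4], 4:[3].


BFS queue: start with [0]
Visit order: [0, 1, 2, 3, 4]


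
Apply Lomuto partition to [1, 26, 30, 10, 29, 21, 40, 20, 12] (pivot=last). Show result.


Elements <= 12 go left of pivot.
Result: [1, 10, 12, 26, 29, 21, 40, 20, 30], pivot at index 2


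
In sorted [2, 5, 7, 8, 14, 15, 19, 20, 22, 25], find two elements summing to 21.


Two pointers: lo=0, hi=9
Found pair: (2, 19) summing to 21


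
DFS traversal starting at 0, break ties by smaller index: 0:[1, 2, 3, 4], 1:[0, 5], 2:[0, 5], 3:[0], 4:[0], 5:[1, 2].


DFS stack-based: start with [0]
Visit order: [0, 1, 5, 2, 3, 4]


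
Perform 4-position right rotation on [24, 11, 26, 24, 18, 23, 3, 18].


Right rotate by 4: [18, 23, 3, 18, 24, 11, 26, 24]


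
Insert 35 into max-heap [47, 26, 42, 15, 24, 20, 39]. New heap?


Append 35: [47, 26, 42, 15, 24, 20, 39, 35]
Bubble up: swap idx 7(35) with idx 3(15); swap idx 3(35) with idx 1(26)
Result: [47, 35, 42, 26, 24, 20, 39, 15]


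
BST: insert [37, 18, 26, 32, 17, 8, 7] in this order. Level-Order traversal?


Root = 37; build tree by BST insertion.
Level-Order traversal: [37, 18, 17, 26, 8, 32, 7]


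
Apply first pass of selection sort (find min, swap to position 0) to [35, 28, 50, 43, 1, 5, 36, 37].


After one pass: [1, 28, 50, 43, 35, 5, 36, 37]


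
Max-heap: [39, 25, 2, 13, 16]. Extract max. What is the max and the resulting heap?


Max = 39
Replace root with last, heapify down
Resulting heap: [25, 16, 2, 13]


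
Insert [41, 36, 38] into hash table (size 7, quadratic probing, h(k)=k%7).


Insertions: 41->slot 6; 36->slot 1; 38->slot 3
Table: [None, 36, None, 38, None, None, 41]


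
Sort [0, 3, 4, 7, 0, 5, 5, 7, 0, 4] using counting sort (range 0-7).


Count array: [3, 0, 0, 1, 2, 2, 0, 2]
Reconstruct: [0, 0, 0, 3, 4, 4, 5, 5, 7, 7]


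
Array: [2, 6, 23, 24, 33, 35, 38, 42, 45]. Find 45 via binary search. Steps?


Search for 45:
[0,8] mid=4 arr[4]=33
[5,8] mid=6 arr[6]=38
[7,8] mid=7 arr[7]=42
[8,8] mid=8 arr[8]=45
Total: 4 comparisons


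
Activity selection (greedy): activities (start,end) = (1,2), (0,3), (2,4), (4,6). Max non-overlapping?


Greedy: pick earliest-ending, then skip overlaps.
Selected (3 activities): [(1, 2), (2, 4), (4, 6)]


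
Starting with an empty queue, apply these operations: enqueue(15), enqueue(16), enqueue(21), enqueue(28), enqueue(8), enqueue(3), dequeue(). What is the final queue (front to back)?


enqueue(15) -> [15]
enqueue(16) -> [15, 16]
enqueue(21) -> [15, 16, 21]
enqueue(28) -> [15, 16, 21, 28]
enqueue(8) -> [15, 16, 21, 28, 8]
enqueue(3) -> [15, 16, 21, 28, 8, 3]
dequeue() returns 15 -> [16, 21, 28, 8, 3]
Final queue (front to back): [16, 21, 28, 8, 3]


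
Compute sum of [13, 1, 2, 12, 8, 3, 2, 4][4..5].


Prefix sums: [0, 13, 14, 16, 28, 36, 39, 41, 45]
Sum[4..5] = prefix[6] - prefix[4] = 39 - 28 = 11


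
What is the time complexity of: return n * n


Analysis: constant-time operation, no loop
Complexity: O(1)


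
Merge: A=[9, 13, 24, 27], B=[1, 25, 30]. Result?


Compare heads, take smaller each step.
Merged: [1, 9, 13, 24, 25, 27, 30]


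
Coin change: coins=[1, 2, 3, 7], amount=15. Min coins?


dp[0]=0; dp[i]=1+min(dp[i-c] for c in coins)
...dp[10]=2, dp[11]=3, dp[12]=3, dp[13]=3, dp[14]=2, dp[15]=3
Minimum coins for 15 = 3


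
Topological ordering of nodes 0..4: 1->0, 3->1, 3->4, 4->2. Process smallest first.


Kahn's algorithm, process smallest node first
Order: [3, 1, 0, 4, 2]


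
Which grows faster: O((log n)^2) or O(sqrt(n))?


polylogarithmic grows slower than sublinear
O((log n)^2) is asymptotically smaller; O(sqrt(n)) grows faster


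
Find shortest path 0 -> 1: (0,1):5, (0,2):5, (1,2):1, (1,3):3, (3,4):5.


Dijkstra from 0:
Distances: {0: 0, 1: 5, 2: 5, 3: 8, 4: 13}
Shortest distance to 1 = 5, path = [0, 1]


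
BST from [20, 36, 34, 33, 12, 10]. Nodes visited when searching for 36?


BST root = 20
Search for 36: compare at each node
Path: [20, 36]


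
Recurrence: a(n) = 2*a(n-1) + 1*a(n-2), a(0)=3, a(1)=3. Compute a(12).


Build bottom-up:
...a(10)=10089, a(11)=24357, a(12)=2*24357+1*10089=58803


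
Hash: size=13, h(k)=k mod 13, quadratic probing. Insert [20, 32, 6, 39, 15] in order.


Insertions: 20->slot 7; 32->slot 6; 6->slot 10; 39->slot 0; 15->slot 2
Table: [39, None, 15, None, None, None, 32, 20, None, None, 6, None, None]


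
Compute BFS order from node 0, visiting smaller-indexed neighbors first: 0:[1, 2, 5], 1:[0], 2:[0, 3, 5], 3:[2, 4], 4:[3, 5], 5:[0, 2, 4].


BFS queue: start with [0]
Visit order: [0, 1, 2, 5, 3, 4]


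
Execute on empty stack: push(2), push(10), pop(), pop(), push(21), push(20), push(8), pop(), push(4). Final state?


push(2) -> [2]
push(10) -> [2, 10]
pop() returns 10 -> [2]
pop() returns 2 -> []
push(21) -> [21]
push(20) -> [21, 20]
push(8) -> [21, 20, 8]
pop() returns 8 -> [21, 20]
push(4) -> [21, 20, 4]
Final stack (bottom to top): [21, 20, 4]


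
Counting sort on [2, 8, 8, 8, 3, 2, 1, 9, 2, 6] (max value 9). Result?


Count array: [0, 1, 3, 1, 0, 0, 1, 0, 3, 1]
Reconstruct: [1, 2, 2, 2, 3, 6, 8, 8, 8, 9]


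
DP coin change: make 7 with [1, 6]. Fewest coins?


dp[0]=0; dp[i]=1+min(dp[i-c] for c in coins)
...dp[2]=2, dp[3]=3, dp[4]=4, dp[5]=5, dp[6]=1, dp[7]=2
Minimum coins for 7 = 2


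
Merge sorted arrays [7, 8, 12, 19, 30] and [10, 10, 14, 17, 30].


Compare heads, take smaller each step.
Merged: [7, 8, 10, 10, 12, 14, 17, 19, 30, 30]


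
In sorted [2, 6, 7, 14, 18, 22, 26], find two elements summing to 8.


Two pointers: lo=0, hi=6
Found pair: (2, 6) summing to 8


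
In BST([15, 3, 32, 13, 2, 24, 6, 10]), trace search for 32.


BST root = 15
Search for 32: compare at each node
Path: [15, 32]


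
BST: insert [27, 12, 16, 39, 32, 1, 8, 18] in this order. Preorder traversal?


Root = 27; build tree by BST insertion.
Preorder traversal: [27, 12, 1, 8, 16, 18, 39, 32]


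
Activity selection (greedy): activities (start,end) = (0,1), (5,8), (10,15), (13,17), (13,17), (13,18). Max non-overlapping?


Greedy: pick earliest-ending, then skip overlaps.
Selected (3 activities): [(0, 1), (5, 8), (10, 15)]


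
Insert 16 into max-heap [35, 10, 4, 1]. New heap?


Append 16: [35, 10, 4, 1, 16]
Bubble up: swap idx 4(16) with idx 1(10)
Result: [35, 16, 4, 1, 10]


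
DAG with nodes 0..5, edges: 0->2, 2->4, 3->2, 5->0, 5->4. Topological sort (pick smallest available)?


Kahn's algorithm, process smallest node first
Order: [1, 3, 5, 0, 2, 4]


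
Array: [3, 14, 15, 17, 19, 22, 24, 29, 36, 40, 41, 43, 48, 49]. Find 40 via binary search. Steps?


Search for 40:
[0,13] mid=6 arr[6]=24
[7,13] mid=10 arr[10]=41
[7,9] mid=8 arr[8]=36
[9,9] mid=9 arr[9]=40
Total: 4 comparisons


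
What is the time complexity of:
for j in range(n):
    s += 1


Per nesting level: O(n) = O(n)
Complexity: O(n)


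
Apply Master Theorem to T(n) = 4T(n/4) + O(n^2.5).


a=4, b=4, c=2.5. log_4(4)=1 < c=2.5. Case 3: O(n^c) = O(n^2.500)
Complexity: O(n^2.500)


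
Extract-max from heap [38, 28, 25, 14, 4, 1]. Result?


Max = 38
Replace root with last, heapify down
Resulting heap: [28, 14, 25, 1, 4]


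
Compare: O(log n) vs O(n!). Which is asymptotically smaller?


logarithmic grows slower than factorial
O(log n) is asymptotically smaller; O(n!) grows faster


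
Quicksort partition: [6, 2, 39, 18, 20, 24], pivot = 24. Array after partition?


Elements <= 24 go left of pivot.
Result: [6, 2, 18, 20, 24, 39], pivot at index 4


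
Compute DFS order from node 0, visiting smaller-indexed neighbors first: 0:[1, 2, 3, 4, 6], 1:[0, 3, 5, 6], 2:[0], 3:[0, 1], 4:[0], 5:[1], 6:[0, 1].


DFS stack-based: start with [0]
Visit order: [0, 1, 3, 5, 6, 2, 4]


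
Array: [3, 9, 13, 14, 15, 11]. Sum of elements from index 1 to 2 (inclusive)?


Prefix sums: [0, 3, 12, 25, 39, 54, 65]
Sum[1..2] = prefix[3] - prefix[1] = 25 - 3 = 22


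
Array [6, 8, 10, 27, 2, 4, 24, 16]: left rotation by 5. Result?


Left rotate by 5: [4, 24, 16, 6, 8, 10, 27, 2]


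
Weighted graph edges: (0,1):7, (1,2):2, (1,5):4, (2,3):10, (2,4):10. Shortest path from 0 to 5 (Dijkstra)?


Dijkstra from 0:
Distances: {0: 0, 1: 7, 2: 9, 3: 19, 4: 19, 5: 11}
Shortest distance to 5 = 11, path = [0, 1, 5]


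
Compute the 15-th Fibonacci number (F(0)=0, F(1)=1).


F(n)=F(n-1)+F(n-2)
...F(13)=233, F(14)=377, F(15)=610


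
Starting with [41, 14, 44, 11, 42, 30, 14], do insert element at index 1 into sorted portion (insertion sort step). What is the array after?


After one pass: [14, 41, 44, 11, 42, 30, 14]


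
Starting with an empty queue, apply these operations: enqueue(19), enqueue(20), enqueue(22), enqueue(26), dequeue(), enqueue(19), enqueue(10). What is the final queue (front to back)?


enqueue(19) -> [19]
enqueue(20) -> [19, 20]
enqueue(22) -> [19, 20, 22]
enqueue(26) -> [19, 20, 22, 26]
dequeue() returns 19 -> [20, 22, 26]
enqueue(19) -> [20, 22, 26, 19]
enqueue(10) -> [20, 22, 26, 19, 10]
Final queue (front to back): [20, 22, 26, 19, 10]


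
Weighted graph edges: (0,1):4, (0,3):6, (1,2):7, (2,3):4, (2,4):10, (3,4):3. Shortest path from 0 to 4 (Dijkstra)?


Dijkstra from 0:
Distances: {0: 0, 1: 4, 2: 10, 3: 6, 4: 9}
Shortest distance to 4 = 9, path = [0, 3, 4]


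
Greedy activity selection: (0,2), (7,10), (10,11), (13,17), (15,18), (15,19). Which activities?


Greedy: pick earliest-ending, then skip overlaps.
Selected (4 activities): [(0, 2), (7, 10), (10, 11), (13, 17)]


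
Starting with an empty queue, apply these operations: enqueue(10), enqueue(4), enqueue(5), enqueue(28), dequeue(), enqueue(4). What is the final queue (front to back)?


enqueue(10) -> [10]
enqueue(4) -> [10, 4]
enqueue(5) -> [10, 4, 5]
enqueue(28) -> [10, 4, 5, 28]
dequeue() returns 10 -> [4, 5, 28]
enqueue(4) -> [4, 5, 28, 4]
Final queue (front to back): [4, 5, 28, 4]


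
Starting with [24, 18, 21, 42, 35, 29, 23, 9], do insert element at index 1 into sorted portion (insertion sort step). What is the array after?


After one pass: [18, 24, 21, 42, 35, 29, 23, 9]


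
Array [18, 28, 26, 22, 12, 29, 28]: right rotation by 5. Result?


Right rotate by 5: [26, 22, 12, 29, 28, 18, 28]


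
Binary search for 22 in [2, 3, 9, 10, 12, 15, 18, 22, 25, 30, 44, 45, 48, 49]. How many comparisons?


Search for 22:
[0,13] mid=6 arr[6]=18
[7,13] mid=10 arr[10]=44
[7,9] mid=8 arr[8]=25
[7,7] mid=7 arr[7]=22
Total: 4 comparisons


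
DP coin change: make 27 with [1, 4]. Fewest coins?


dp[0]=0; dp[i]=1+min(dp[i-c] for c in coins)
...dp[22]=7, dp[23]=8, dp[24]=6, dp[25]=7, dp[26]=8, dp[27]=9
Minimum coins for 27 = 9


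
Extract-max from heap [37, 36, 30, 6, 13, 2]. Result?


Max = 37
Replace root with last, heapify down
Resulting heap: [36, 13, 30, 6, 2]


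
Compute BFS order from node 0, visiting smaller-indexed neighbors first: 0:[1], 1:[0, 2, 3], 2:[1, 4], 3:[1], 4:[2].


BFS queue: start with [0]
Visit order: [0, 1, 2, 3, 4]


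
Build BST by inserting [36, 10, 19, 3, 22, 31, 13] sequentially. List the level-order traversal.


Root = 36; build tree by BST insertion.
Level-Order traversal: [36, 10, 3, 19, 13, 22, 31]


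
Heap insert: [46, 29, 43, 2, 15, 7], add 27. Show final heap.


Append 27: [46, 29, 43, 2, 15, 7, 27]
Bubble up: no swaps needed
Result: [46, 29, 43, 2, 15, 7, 27]


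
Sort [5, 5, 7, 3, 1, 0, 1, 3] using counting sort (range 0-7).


Count array: [1, 2, 0, 2, 0, 2, 0, 1]
Reconstruct: [0, 1, 1, 3, 3, 5, 5, 7]


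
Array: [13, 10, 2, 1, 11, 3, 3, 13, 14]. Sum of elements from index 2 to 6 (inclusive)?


Prefix sums: [0, 13, 23, 25, 26, 37, 40, 43, 56, 70]
Sum[2..6] = prefix[7] - prefix[2] = 43 - 23 = 20


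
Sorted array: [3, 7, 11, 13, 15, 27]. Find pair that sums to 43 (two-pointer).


Two pointers: lo=0, hi=5
No pair sums to 43


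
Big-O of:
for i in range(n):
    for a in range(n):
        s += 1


Per nesting level: O(n) * O(n) = O(n^2)
Complexity: O(n^2)


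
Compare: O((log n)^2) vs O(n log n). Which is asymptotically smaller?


polylogarithmic grows slower than linearithmic
O((log n)^2) is asymptotically smaller; O(n log n) grows faster


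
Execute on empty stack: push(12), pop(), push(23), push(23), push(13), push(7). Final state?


push(12) -> [12]
pop() returns 12 -> []
push(23) -> [23]
push(23) -> [23, 23]
push(13) -> [23, 23, 13]
push(7) -> [23, 23, 13, 7]
Final stack (bottom to top): [23, 23, 13, 7]


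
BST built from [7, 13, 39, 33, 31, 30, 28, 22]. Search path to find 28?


BST root = 7
Search for 28: compare at each node
Path: [7, 13, 39, 33, 31, 30, 28]


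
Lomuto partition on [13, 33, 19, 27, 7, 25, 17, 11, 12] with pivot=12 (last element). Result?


Elements <= 12 go left of pivot.
Result: [7, 11, 12, 27, 13, 25, 17, 33, 19], pivot at index 2


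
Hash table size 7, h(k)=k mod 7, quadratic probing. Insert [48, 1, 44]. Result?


Insertions: 48->slot 6; 1->slot 1; 44->slot 2
Table: [None, 1, 44, None, None, None, 48]


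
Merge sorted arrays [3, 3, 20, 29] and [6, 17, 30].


Compare heads, take smaller each step.
Merged: [3, 3, 6, 17, 20, 29, 30]


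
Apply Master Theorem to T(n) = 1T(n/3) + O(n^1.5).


a=1, b=3, c=1.5. log_3(1)=0 < c=1.5. Case 3: O(n^c) = O(n^1.500)
Complexity: O(n^1.500)


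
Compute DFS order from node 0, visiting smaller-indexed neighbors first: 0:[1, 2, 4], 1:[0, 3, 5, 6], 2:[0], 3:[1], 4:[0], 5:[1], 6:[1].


DFS stack-based: start with [0]
Visit order: [0, 1, 3, 5, 6, 2, 4]


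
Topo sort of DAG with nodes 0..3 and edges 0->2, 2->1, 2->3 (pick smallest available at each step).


Kahn's algorithm, process smallest node first
Order: [0, 2, 1, 3]


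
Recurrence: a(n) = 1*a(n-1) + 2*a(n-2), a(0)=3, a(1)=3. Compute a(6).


Build bottom-up:
...a(4)=33, a(5)=63, a(6)=1*63+2*33=129


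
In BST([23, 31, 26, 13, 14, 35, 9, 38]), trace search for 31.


BST root = 23
Search for 31: compare at each node
Path: [23, 31]


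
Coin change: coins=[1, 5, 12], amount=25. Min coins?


dp[0]=0; dp[i]=1+min(dp[i-c] for c in coins)
...dp[20]=4, dp[21]=5, dp[22]=3, dp[23]=4, dp[24]=2, dp[25]=3
Minimum coins for 25 = 3


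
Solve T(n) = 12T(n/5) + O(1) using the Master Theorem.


a=12, b=5, c=0. log_5(12)=1.544 > c=0. Case 1: O(n^log_b(a)) = O(n^1.544)
Complexity: O(n^1.544)


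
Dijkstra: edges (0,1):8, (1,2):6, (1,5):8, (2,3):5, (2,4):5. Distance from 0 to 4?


Dijkstra from 0:
Distances: {0: 0, 1: 8, 2: 14, 3: 19, 4: 19, 5: 16}
Shortest distance to 4 = 19, path = [0, 1, 2, 4]


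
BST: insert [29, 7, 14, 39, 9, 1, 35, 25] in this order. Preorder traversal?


Root = 29; build tree by BST insertion.
Preorder traversal: [29, 7, 1, 14, 9, 25, 39, 35]


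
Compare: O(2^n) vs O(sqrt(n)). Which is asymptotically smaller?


sublinear grows slower than exponential
O(sqrt(n)) is asymptotically smaller; O(2^n) grows faster


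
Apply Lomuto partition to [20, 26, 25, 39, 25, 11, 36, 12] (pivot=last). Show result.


Elements <= 12 go left of pivot.
Result: [11, 12, 25, 39, 25, 20, 36, 26], pivot at index 1


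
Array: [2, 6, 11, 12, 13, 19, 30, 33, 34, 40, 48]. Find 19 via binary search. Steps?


Search for 19:
[0,10] mid=5 arr[5]=19
Total: 1 comparisons


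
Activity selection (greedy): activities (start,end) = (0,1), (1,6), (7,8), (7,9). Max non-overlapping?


Greedy: pick earliest-ending, then skip overlaps.
Selected (3 activities): [(0, 1), (1, 6), (7, 8)]


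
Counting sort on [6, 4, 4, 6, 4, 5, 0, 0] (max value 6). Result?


Count array: [2, 0, 0, 0, 3, 1, 2]
Reconstruct: [0, 0, 4, 4, 4, 5, 6, 6]


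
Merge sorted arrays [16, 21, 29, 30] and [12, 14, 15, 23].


Compare heads, take smaller each step.
Merged: [12, 14, 15, 16, 21, 23, 29, 30]


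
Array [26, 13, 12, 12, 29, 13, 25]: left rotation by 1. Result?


Left rotate by 1: [13, 12, 12, 29, 13, 25, 26]


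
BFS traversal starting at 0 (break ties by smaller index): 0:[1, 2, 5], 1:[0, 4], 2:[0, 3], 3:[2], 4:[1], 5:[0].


BFS queue: start with [0]
Visit order: [0, 1, 2, 5, 4, 3]


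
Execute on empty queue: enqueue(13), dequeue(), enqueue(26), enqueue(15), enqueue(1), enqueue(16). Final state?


enqueue(13) -> [13]
dequeue() returns 13 -> []
enqueue(26) -> [26]
enqueue(15) -> [26, 15]
enqueue(1) -> [26, 15, 1]
enqueue(16) -> [26, 15, 1, 16]
Final queue (front to back): [26, 15, 1, 16]


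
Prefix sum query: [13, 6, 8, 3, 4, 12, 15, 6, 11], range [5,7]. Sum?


Prefix sums: [0, 13, 19, 27, 30, 34, 46, 61, 67, 78]
Sum[5..7] = prefix[8] - prefix[5] = 67 - 34 = 33


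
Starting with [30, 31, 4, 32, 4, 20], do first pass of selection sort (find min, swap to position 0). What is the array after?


After one pass: [4, 31, 30, 32, 4, 20]


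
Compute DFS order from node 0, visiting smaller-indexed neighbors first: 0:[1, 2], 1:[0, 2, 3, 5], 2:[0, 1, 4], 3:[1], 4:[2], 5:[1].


DFS stack-based: start with [0]
Visit order: [0, 1, 2, 4, 3, 5]


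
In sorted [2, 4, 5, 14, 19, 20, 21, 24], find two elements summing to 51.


Two pointers: lo=0, hi=7
No pair sums to 51


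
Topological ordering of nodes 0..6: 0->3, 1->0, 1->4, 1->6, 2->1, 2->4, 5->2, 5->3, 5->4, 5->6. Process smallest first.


Kahn's algorithm, process smallest node first
Order: [5, 2, 1, 0, 3, 4, 6]


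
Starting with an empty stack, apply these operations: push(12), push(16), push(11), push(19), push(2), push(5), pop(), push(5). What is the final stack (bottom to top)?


push(12) -> [12]
push(16) -> [12, 16]
push(11) -> [12, 16, 11]
push(19) -> [12, 16, 11, 19]
push(2) -> [12, 16, 11, 19, 2]
push(5) -> [12, 16, 11, 19, 2, 5]
pop() returns 5 -> [12, 16, 11, 19, 2]
push(5) -> [12, 16, 11, 19, 2, 5]
Final stack (bottom to top): [12, 16, 11, 19, 2, 5]


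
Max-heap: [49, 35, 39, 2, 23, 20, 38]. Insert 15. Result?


Append 15: [49, 35, 39, 2, 23, 20, 38, 15]
Bubble up: swap idx 7(15) with idx 3(2)
Result: [49, 35, 39, 15, 23, 20, 38, 2]


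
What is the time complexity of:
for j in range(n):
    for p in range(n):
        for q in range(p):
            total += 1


Per nesting level: O(n) * O(n) * O(n) [triangular over p] = O(n^3)
Complexity: O(n^3)


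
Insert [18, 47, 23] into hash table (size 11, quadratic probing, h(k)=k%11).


Insertions: 18->slot 7; 47->slot 3; 23->slot 1
Table: [None, 23, None, 47, None, None, None, 18, None, None, None]


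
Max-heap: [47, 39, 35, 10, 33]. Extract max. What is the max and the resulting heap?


Max = 47
Replace root with last, heapify down
Resulting heap: [39, 33, 35, 10]


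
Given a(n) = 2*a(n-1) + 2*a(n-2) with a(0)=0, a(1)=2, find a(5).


Build bottom-up:
...a(3)=12, a(4)=32, a(5)=2*32+2*12=88


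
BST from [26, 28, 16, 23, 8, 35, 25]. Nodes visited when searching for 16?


BST root = 26
Search for 16: compare at each node
Path: [26, 16]


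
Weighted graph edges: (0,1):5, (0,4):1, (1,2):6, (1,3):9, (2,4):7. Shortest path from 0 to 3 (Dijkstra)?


Dijkstra from 0:
Distances: {0: 0, 1: 5, 2: 8, 3: 14, 4: 1}
Shortest distance to 3 = 14, path = [0, 1, 3]


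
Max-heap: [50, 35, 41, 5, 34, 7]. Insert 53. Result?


Append 53: [50, 35, 41, 5, 34, 7, 53]
Bubble up: swap idx 6(53) with idx 2(41); swap idx 2(53) with idx 0(50)
Result: [53, 35, 50, 5, 34, 7, 41]


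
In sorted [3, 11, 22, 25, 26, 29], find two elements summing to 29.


Two pointers: lo=0, hi=5
Found pair: (3, 26) summing to 29


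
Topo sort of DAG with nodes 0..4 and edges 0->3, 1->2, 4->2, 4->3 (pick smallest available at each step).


Kahn's algorithm, process smallest node first
Order: [0, 1, 4, 2, 3]


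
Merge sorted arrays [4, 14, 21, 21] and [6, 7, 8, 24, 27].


Compare heads, take smaller each step.
Merged: [4, 6, 7, 8, 14, 21, 21, 24, 27]


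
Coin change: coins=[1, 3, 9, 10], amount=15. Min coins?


dp[0]=0; dp[i]=1+min(dp[i-c] for c in coins)
...dp[10]=1, dp[11]=2, dp[12]=2, dp[13]=2, dp[14]=3, dp[15]=3
Minimum coins for 15 = 3


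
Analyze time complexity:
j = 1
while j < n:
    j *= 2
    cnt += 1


Per nesting level: O(log n) = O(log n)
Complexity: O(log n)


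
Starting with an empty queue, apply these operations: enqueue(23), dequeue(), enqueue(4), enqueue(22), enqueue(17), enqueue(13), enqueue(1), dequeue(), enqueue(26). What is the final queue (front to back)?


enqueue(23) -> [23]
dequeue() returns 23 -> []
enqueue(4) -> [4]
enqueue(22) -> [4, 22]
enqueue(17) -> [4, 22, 17]
enqueue(13) -> [4, 22, 17, 13]
enqueue(1) -> [4, 22, 17, 13, 1]
dequeue() returns 4 -> [22, 17, 13, 1]
enqueue(26) -> [22, 17, 13, 1, 26]
Final queue (front to back): [22, 17, 13, 1, 26]


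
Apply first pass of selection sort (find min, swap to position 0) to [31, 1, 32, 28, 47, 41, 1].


After one pass: [1, 31, 32, 28, 47, 41, 1]


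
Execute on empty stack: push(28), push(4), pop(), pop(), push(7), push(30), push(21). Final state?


push(28) -> [28]
push(4) -> [28, 4]
pop() returns 4 -> [28]
pop() returns 28 -> []
push(7) -> [7]
push(30) -> [7, 30]
push(21) -> [7, 30, 21]
Final stack (bottom to top): [7, 30, 21]


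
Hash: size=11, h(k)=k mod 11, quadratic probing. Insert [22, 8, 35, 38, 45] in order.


Insertions: 22->slot 0; 8->slot 8; 35->slot 2; 38->slot 5; 45->slot 1
Table: [22, 45, 35, None, None, 38, None, None, 8, None, None]


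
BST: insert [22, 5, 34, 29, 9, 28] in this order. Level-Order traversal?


Root = 22; build tree by BST insertion.
Level-Order traversal: [22, 5, 34, 9, 29, 28]


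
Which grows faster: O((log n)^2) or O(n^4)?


polylogarithmic grows slower than quartic
O((log n)^2) is asymptotically smaller; O(n^4) grows faster


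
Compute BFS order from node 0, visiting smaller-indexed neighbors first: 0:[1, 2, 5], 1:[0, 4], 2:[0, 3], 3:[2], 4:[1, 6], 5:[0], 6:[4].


BFS queue: start with [0]
Visit order: [0, 1, 2, 5, 4, 3, 6]


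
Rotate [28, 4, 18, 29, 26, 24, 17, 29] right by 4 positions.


Right rotate by 4: [26, 24, 17, 29, 28, 4, 18, 29]


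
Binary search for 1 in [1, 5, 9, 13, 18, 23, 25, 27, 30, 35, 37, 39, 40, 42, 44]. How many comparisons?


Search for 1:
[0,14] mid=7 arr[7]=27
[0,6] mid=3 arr[3]=13
[0,2] mid=1 arr[1]=5
[0,0] mid=0 arr[0]=1
Total: 4 comparisons


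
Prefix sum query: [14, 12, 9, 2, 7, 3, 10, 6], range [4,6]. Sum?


Prefix sums: [0, 14, 26, 35, 37, 44, 47, 57, 63]
Sum[4..6] = prefix[7] - prefix[4] = 57 - 37 = 20


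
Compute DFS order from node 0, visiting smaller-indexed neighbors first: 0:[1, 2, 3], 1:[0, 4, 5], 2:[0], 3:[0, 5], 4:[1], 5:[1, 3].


DFS stack-based: start with [0]
Visit order: [0, 1, 4, 5, 3, 2]


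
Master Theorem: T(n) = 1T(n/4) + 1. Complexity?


a=1, b=4, c=0. log_4(1)=0 = c=0. Case 2: O(n^c log n) = O(log n)
Complexity: O(log n)


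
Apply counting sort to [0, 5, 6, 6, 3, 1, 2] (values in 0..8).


Count array: [1, 1, 1, 1, 0, 1, 2, 0, 0]
Reconstruct: [0, 1, 2, 3, 5, 6, 6]


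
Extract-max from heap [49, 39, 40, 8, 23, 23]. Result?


Max = 49
Replace root with last, heapify down
Resulting heap: [40, 39, 23, 8, 23]


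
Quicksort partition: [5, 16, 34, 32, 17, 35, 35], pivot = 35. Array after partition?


Elements <= 35 go left of pivot.
Result: [5, 16, 34, 32, 17, 35, 35], pivot at index 6


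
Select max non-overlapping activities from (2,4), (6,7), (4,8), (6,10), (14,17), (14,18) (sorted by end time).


Greedy: pick earliest-ending, then skip overlaps.
Selected (3 activities): [(2, 4), (6, 7), (14, 17)]


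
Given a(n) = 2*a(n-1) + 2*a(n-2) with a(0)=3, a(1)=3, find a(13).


Build bottom-up:
...a(11)=94944, a(12)=259392, a(13)=2*259392+2*94944=708672


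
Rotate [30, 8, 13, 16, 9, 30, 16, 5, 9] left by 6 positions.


Left rotate by 6: [16, 5, 9, 30, 8, 13, 16, 9, 30]


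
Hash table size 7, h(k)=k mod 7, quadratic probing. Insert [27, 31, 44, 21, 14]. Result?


Insertions: 27->slot 6; 31->slot 3; 44->slot 2; 21->slot 0; 14->slot 1
Table: [21, 14, 44, 31, None, None, 27]


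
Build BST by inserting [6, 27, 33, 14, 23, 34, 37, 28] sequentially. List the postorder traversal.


Root = 6; build tree by BST insertion.
Postorder traversal: [23, 14, 28, 37, 34, 33, 27, 6]


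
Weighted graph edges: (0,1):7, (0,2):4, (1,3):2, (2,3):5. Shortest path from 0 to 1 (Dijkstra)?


Dijkstra from 0:
Distances: {0: 0, 1: 7, 2: 4, 3: 9}
Shortest distance to 1 = 7, path = [0, 1]


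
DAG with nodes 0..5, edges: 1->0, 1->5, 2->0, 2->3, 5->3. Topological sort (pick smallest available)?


Kahn's algorithm, process smallest node first
Order: [1, 2, 0, 4, 5, 3]


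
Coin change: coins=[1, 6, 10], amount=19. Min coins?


dp[0]=0; dp[i]=1+min(dp[i-c] for c in coins)
...dp[14]=4, dp[15]=5, dp[16]=2, dp[17]=3, dp[18]=3, dp[19]=4
Minimum coins for 19 = 4


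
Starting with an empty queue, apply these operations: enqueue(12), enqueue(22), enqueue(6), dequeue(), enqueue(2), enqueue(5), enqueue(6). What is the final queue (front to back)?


enqueue(12) -> [12]
enqueue(22) -> [12, 22]
enqueue(6) -> [12, 22, 6]
dequeue() returns 12 -> [22, 6]
enqueue(2) -> [22, 6, 2]
enqueue(5) -> [22, 6, 2, 5]
enqueue(6) -> [22, 6, 2, 5, 6]
Final queue (front to back): [22, 6, 2, 5, 6]


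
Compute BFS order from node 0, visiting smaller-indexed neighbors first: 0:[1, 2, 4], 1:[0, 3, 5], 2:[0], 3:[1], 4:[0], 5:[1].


BFS queue: start with [0]
Visit order: [0, 1, 2, 4, 3, 5]


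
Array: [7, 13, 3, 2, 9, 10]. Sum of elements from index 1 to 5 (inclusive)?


Prefix sums: [0, 7, 20, 23, 25, 34, 44]
Sum[1..5] = prefix[6] - prefix[1] = 44 - 7 = 37


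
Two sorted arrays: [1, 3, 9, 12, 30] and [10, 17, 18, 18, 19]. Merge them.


Compare heads, take smaller each step.
Merged: [1, 3, 9, 10, 12, 17, 18, 18, 19, 30]


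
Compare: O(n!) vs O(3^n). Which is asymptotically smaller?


exponential (base 3) grows slower than factorial
O(3^n) is asymptotically smaller; O(n!) grows faster


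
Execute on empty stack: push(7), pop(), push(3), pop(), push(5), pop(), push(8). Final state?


push(7) -> [7]
pop() returns 7 -> []
push(3) -> [3]
pop() returns 3 -> []
push(5) -> [5]
pop() returns 5 -> []
push(8) -> [8]
Final stack (bottom to top): [8]


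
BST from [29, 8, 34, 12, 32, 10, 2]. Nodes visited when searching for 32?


BST root = 29
Search for 32: compare at each node
Path: [29, 34, 32]


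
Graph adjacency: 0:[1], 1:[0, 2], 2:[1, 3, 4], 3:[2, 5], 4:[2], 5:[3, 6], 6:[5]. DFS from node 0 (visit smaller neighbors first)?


DFS stack-based: start with [0]
Visit order: [0, 1, 2, 3, 5, 6, 4]


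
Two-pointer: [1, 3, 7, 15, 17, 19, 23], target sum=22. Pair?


Two pointers: lo=0, hi=6
Found pair: (3, 19) summing to 22


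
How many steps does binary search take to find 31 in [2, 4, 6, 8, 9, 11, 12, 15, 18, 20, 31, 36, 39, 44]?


Search for 31:
[0,13] mid=6 arr[6]=12
[7,13] mid=10 arr[10]=31
Total: 2 comparisons


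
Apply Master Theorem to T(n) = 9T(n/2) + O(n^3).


a=9, b=2, c=3. log_2(9)=3.170 > c=3. Case 1: O(n^log_b(a)) = O(n^3.170)
Complexity: O(n^3.170)


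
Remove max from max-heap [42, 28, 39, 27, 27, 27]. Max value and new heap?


Max = 42
Replace root with last, heapify down
Resulting heap: [39, 28, 27, 27, 27]


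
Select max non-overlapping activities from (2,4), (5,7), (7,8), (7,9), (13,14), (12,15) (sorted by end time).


Greedy: pick earliest-ending, then skip overlaps.
Selected (4 activities): [(2, 4), (5, 7), (7, 8), (13, 14)]


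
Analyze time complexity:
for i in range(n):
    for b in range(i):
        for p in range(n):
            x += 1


Per nesting level: O(n) * O(n) [triangular over i] * O(n) = O(n^3)
Complexity: O(n^3)


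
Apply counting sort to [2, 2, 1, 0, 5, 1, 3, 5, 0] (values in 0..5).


Count array: [2, 2, 2, 1, 0, 2]
Reconstruct: [0, 0, 1, 1, 2, 2, 3, 5, 5]


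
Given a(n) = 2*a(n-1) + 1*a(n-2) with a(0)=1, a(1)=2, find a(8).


Build bottom-up:
...a(6)=169, a(7)=408, a(8)=2*408+1*169=985


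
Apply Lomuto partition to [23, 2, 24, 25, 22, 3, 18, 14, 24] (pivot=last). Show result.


Elements <= 24 go left of pivot.
Result: [23, 2, 24, 22, 3, 18, 14, 24, 25], pivot at index 7


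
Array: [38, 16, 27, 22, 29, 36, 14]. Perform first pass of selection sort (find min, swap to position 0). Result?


After one pass: [14, 16, 27, 22, 29, 36, 38]


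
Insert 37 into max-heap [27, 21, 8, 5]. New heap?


Append 37: [27, 21, 8, 5, 37]
Bubble up: swap idx 4(37) with idx 1(21); swap idx 1(37) with idx 0(27)
Result: [37, 27, 8, 5, 21]


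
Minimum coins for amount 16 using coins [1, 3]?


dp[0]=0; dp[i]=1+min(dp[i-c] for c in coins)
...dp[11]=5, dp[12]=4, dp[13]=5, dp[14]=6, dp[15]=5, dp[16]=6
Minimum coins for 16 = 6


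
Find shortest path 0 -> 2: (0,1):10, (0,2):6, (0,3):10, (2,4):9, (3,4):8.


Dijkstra from 0:
Distances: {0: 0, 1: 10, 2: 6, 3: 10, 4: 15}
Shortest distance to 2 = 6, path = [0, 2]


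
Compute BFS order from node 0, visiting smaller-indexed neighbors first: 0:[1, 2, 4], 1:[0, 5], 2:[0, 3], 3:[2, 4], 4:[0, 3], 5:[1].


BFS queue: start with [0]
Visit order: [0, 1, 2, 4, 5, 3]


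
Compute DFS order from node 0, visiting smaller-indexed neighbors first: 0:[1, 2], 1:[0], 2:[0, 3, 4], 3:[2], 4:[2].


DFS stack-based: start with [0]
Visit order: [0, 1, 2, 3, 4]


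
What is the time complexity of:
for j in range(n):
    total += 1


Per nesting level: O(n) = O(n)
Complexity: O(n)


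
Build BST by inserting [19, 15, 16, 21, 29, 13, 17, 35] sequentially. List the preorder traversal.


Root = 19; build tree by BST insertion.
Preorder traversal: [19, 15, 13, 16, 17, 21, 29, 35]


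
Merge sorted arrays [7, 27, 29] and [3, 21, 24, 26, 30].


Compare heads, take smaller each step.
Merged: [3, 7, 21, 24, 26, 27, 29, 30]


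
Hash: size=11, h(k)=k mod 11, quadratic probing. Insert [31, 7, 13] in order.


Insertions: 31->slot 9; 7->slot 7; 13->slot 2
Table: [None, None, 13, None, None, None, None, 7, None, 31, None]


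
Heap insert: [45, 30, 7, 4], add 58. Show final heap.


Append 58: [45, 30, 7, 4, 58]
Bubble up: swap idx 4(58) with idx 1(30); swap idx 1(58) with idx 0(45)
Result: [58, 45, 7, 4, 30]


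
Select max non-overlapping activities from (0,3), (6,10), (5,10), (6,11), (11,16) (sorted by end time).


Greedy: pick earliest-ending, then skip overlaps.
Selected (3 activities): [(0, 3), (6, 10), (11, 16)]


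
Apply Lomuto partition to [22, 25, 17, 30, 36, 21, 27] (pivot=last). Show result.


Elements <= 27 go left of pivot.
Result: [22, 25, 17, 21, 27, 30, 36], pivot at index 4


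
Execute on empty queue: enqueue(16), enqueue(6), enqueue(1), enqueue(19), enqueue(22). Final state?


enqueue(16) -> [16]
enqueue(6) -> [16, 6]
enqueue(1) -> [16, 6, 1]
enqueue(19) -> [16, 6, 1, 19]
enqueue(22) -> [16, 6, 1, 19, 22]
Final queue (front to back): [16, 6, 1, 19, 22]
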